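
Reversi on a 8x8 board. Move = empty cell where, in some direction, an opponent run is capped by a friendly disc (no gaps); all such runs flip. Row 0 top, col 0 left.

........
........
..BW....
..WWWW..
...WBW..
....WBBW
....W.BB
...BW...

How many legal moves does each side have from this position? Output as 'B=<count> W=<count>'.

-- B to move --
(1,2): flips 3 -> legal
(1,3): no bracket -> illegal
(1,4): no bracket -> illegal
(2,1): no bracket -> illegal
(2,4): flips 2 -> legal
(2,5): flips 2 -> legal
(2,6): flips 1 -> legal
(3,1): no bracket -> illegal
(3,6): no bracket -> illegal
(4,1): no bracket -> illegal
(4,2): flips 2 -> legal
(4,6): flips 1 -> legal
(4,7): flips 1 -> legal
(5,2): no bracket -> illegal
(5,3): flips 1 -> legal
(6,3): no bracket -> illegal
(6,5): no bracket -> illegal
(7,5): flips 1 -> legal
B mobility = 9
-- W to move --
(1,1): flips 1 -> legal
(1,2): flips 1 -> legal
(1,3): no bracket -> illegal
(2,1): flips 1 -> legal
(3,1): no bracket -> illegal
(4,6): flips 1 -> legal
(4,7): no bracket -> illegal
(5,3): flips 1 -> legal
(6,2): no bracket -> illegal
(6,3): no bracket -> illegal
(6,5): flips 1 -> legal
(7,2): flips 1 -> legal
(7,5): flips 1 -> legal
(7,6): no bracket -> illegal
(7,7): flips 4 -> legal
W mobility = 9

Answer: B=9 W=9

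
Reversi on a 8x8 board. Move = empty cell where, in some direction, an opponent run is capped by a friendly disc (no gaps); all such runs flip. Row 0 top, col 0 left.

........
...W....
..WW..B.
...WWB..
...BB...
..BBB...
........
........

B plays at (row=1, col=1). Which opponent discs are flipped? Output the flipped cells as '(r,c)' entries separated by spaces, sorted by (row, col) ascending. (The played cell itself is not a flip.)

Answer: (2,2) (3,3)

Derivation:
Dir NW: first cell '.' (not opp) -> no flip
Dir N: first cell '.' (not opp) -> no flip
Dir NE: first cell '.' (not opp) -> no flip
Dir W: first cell '.' (not opp) -> no flip
Dir E: first cell '.' (not opp) -> no flip
Dir SW: first cell '.' (not opp) -> no flip
Dir S: first cell '.' (not opp) -> no flip
Dir SE: opp run (2,2) (3,3) capped by B -> flip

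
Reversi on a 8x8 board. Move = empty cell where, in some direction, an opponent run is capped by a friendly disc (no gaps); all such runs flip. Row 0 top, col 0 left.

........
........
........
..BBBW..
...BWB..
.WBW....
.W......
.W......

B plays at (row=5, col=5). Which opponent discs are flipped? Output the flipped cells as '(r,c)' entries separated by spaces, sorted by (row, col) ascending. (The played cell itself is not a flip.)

Answer: (4,4)

Derivation:
Dir NW: opp run (4,4) capped by B -> flip
Dir N: first cell 'B' (not opp) -> no flip
Dir NE: first cell '.' (not opp) -> no flip
Dir W: first cell '.' (not opp) -> no flip
Dir E: first cell '.' (not opp) -> no flip
Dir SW: first cell '.' (not opp) -> no flip
Dir S: first cell '.' (not opp) -> no flip
Dir SE: first cell '.' (not opp) -> no flip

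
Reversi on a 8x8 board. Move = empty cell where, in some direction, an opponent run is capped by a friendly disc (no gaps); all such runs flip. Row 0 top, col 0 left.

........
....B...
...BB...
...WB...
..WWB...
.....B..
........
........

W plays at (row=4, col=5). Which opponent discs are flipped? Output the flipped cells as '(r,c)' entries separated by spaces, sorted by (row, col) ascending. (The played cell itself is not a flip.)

Dir NW: opp run (3,4) (2,3), next='.' -> no flip
Dir N: first cell '.' (not opp) -> no flip
Dir NE: first cell '.' (not opp) -> no flip
Dir W: opp run (4,4) capped by W -> flip
Dir E: first cell '.' (not opp) -> no flip
Dir SW: first cell '.' (not opp) -> no flip
Dir S: opp run (5,5), next='.' -> no flip
Dir SE: first cell '.' (not opp) -> no flip

Answer: (4,4)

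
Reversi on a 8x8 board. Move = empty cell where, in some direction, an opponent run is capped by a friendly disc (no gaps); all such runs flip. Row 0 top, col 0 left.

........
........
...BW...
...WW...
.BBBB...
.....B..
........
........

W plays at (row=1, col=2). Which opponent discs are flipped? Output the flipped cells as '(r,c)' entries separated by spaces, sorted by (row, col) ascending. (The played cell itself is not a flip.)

Answer: (2,3)

Derivation:
Dir NW: first cell '.' (not opp) -> no flip
Dir N: first cell '.' (not opp) -> no flip
Dir NE: first cell '.' (not opp) -> no flip
Dir W: first cell '.' (not opp) -> no flip
Dir E: first cell '.' (not opp) -> no flip
Dir SW: first cell '.' (not opp) -> no flip
Dir S: first cell '.' (not opp) -> no flip
Dir SE: opp run (2,3) capped by W -> flip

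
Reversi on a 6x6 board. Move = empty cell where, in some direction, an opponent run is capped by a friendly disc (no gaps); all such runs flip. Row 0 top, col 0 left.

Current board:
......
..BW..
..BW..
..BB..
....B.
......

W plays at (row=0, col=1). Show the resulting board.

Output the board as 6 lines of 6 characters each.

Place W at (0,1); scan 8 dirs for brackets.
Dir NW: edge -> no flip
Dir N: edge -> no flip
Dir NE: edge -> no flip
Dir W: first cell '.' (not opp) -> no flip
Dir E: first cell '.' (not opp) -> no flip
Dir SW: first cell '.' (not opp) -> no flip
Dir S: first cell '.' (not opp) -> no flip
Dir SE: opp run (1,2) capped by W -> flip
All flips: (1,2)

Answer: .W....
..WW..
..BW..
..BB..
....B.
......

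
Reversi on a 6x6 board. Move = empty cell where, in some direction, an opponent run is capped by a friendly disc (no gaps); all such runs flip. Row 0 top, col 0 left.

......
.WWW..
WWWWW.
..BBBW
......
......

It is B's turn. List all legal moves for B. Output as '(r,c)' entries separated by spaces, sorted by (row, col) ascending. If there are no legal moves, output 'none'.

(0,0): flips 2 -> legal
(0,1): flips 2 -> legal
(0,2): flips 2 -> legal
(0,3): flips 2 -> legal
(0,4): no bracket -> illegal
(1,0): flips 1 -> legal
(1,4): flips 2 -> legal
(1,5): flips 1 -> legal
(2,5): no bracket -> illegal
(3,0): no bracket -> illegal
(3,1): no bracket -> illegal
(4,4): no bracket -> illegal
(4,5): no bracket -> illegal

Answer: (0,0) (0,1) (0,2) (0,3) (1,0) (1,4) (1,5)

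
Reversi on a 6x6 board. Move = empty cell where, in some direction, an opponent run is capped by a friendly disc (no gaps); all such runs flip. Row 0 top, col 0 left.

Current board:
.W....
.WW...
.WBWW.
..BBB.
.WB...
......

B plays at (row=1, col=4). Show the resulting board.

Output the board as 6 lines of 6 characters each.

Place B at (1,4); scan 8 dirs for brackets.
Dir NW: first cell '.' (not opp) -> no flip
Dir N: first cell '.' (not opp) -> no flip
Dir NE: first cell '.' (not opp) -> no flip
Dir W: first cell '.' (not opp) -> no flip
Dir E: first cell '.' (not opp) -> no flip
Dir SW: opp run (2,3) capped by B -> flip
Dir S: opp run (2,4) capped by B -> flip
Dir SE: first cell '.' (not opp) -> no flip
All flips: (2,3) (2,4)

Answer: .W....
.WW.B.
.WBBB.
..BBB.
.WB...
......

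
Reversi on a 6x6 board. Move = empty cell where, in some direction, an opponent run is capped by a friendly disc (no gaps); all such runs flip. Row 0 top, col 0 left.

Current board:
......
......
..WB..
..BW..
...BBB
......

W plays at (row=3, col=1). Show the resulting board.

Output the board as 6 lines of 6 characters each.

Answer: ......
......
..WB..
.WWW..
...BBB
......

Derivation:
Place W at (3,1); scan 8 dirs for brackets.
Dir NW: first cell '.' (not opp) -> no flip
Dir N: first cell '.' (not opp) -> no flip
Dir NE: first cell 'W' (not opp) -> no flip
Dir W: first cell '.' (not opp) -> no flip
Dir E: opp run (3,2) capped by W -> flip
Dir SW: first cell '.' (not opp) -> no flip
Dir S: first cell '.' (not opp) -> no flip
Dir SE: first cell '.' (not opp) -> no flip
All flips: (3,2)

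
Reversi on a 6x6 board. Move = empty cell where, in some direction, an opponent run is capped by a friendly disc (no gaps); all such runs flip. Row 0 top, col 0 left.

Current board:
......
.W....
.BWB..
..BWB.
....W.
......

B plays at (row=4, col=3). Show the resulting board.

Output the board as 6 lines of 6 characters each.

Place B at (4,3); scan 8 dirs for brackets.
Dir NW: first cell 'B' (not opp) -> no flip
Dir N: opp run (3,3) capped by B -> flip
Dir NE: first cell 'B' (not opp) -> no flip
Dir W: first cell '.' (not opp) -> no flip
Dir E: opp run (4,4), next='.' -> no flip
Dir SW: first cell '.' (not opp) -> no flip
Dir S: first cell '.' (not opp) -> no flip
Dir SE: first cell '.' (not opp) -> no flip
All flips: (3,3)

Answer: ......
.W....
.BWB..
..BBB.
...BW.
......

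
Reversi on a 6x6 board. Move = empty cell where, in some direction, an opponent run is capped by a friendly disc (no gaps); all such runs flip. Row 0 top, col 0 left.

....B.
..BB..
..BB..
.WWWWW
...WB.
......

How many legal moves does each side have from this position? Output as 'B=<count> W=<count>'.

Answer: B=6 W=9

Derivation:
-- B to move --
(2,0): no bracket -> illegal
(2,1): no bracket -> illegal
(2,4): flips 1 -> legal
(2,5): no bracket -> illegal
(3,0): no bracket -> illegal
(4,0): flips 1 -> legal
(4,1): flips 1 -> legal
(4,2): flips 2 -> legal
(4,5): flips 1 -> legal
(5,2): no bracket -> illegal
(5,3): flips 2 -> legal
(5,4): no bracket -> illegal
B mobility = 6
-- W to move --
(0,1): flips 2 -> legal
(0,2): flips 2 -> legal
(0,3): flips 2 -> legal
(0,5): no bracket -> illegal
(1,1): flips 1 -> legal
(1,4): flips 1 -> legal
(1,5): no bracket -> illegal
(2,1): no bracket -> illegal
(2,4): no bracket -> illegal
(4,5): flips 1 -> legal
(5,3): flips 1 -> legal
(5,4): flips 1 -> legal
(5,5): flips 1 -> legal
W mobility = 9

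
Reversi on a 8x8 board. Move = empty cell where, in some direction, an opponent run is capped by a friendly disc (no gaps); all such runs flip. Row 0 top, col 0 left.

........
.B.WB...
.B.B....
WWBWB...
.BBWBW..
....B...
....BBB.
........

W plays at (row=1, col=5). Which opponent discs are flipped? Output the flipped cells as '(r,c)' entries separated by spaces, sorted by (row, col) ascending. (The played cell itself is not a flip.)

Dir NW: first cell '.' (not opp) -> no flip
Dir N: first cell '.' (not opp) -> no flip
Dir NE: first cell '.' (not opp) -> no flip
Dir W: opp run (1,4) capped by W -> flip
Dir E: first cell '.' (not opp) -> no flip
Dir SW: first cell '.' (not opp) -> no flip
Dir S: first cell '.' (not opp) -> no flip
Dir SE: first cell '.' (not opp) -> no flip

Answer: (1,4)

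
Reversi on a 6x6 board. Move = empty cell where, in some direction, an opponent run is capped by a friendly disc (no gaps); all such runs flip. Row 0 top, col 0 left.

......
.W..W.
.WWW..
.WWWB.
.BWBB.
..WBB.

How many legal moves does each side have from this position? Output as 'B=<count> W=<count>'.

-- B to move --
(0,0): flips 3 -> legal
(0,1): flips 3 -> legal
(0,2): no bracket -> illegal
(0,3): no bracket -> illegal
(0,4): no bracket -> illegal
(0,5): flips 3 -> legal
(1,0): flips 2 -> legal
(1,2): flips 1 -> legal
(1,3): flips 2 -> legal
(1,5): no bracket -> illegal
(2,0): flips 2 -> legal
(2,4): no bracket -> illegal
(2,5): no bracket -> illegal
(3,0): flips 3 -> legal
(4,0): no bracket -> illegal
(5,1): flips 1 -> legal
B mobility = 9
-- W to move --
(2,4): no bracket -> illegal
(2,5): flips 2 -> legal
(3,0): flips 1 -> legal
(3,5): flips 1 -> legal
(4,0): flips 1 -> legal
(4,5): flips 3 -> legal
(5,0): flips 1 -> legal
(5,1): flips 1 -> legal
(5,5): flips 3 -> legal
W mobility = 8

Answer: B=9 W=8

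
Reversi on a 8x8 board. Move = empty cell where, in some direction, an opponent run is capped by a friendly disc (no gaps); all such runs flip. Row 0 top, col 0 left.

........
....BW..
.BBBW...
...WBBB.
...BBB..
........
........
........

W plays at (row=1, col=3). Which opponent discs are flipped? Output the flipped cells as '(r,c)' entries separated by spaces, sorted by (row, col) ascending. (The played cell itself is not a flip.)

Answer: (1,4) (2,3)

Derivation:
Dir NW: first cell '.' (not opp) -> no flip
Dir N: first cell '.' (not opp) -> no flip
Dir NE: first cell '.' (not opp) -> no flip
Dir W: first cell '.' (not opp) -> no flip
Dir E: opp run (1,4) capped by W -> flip
Dir SW: opp run (2,2), next='.' -> no flip
Dir S: opp run (2,3) capped by W -> flip
Dir SE: first cell 'W' (not opp) -> no flip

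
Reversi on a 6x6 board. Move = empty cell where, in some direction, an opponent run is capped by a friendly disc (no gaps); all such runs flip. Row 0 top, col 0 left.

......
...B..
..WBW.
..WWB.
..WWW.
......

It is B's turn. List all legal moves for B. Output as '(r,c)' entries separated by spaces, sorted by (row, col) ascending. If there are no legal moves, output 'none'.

(1,1): no bracket -> illegal
(1,2): no bracket -> illegal
(1,4): flips 1 -> legal
(1,5): no bracket -> illegal
(2,1): flips 1 -> legal
(2,5): flips 1 -> legal
(3,1): flips 3 -> legal
(3,5): flips 1 -> legal
(4,1): flips 1 -> legal
(4,5): no bracket -> illegal
(5,1): no bracket -> illegal
(5,2): flips 1 -> legal
(5,3): flips 2 -> legal
(5,4): flips 1 -> legal
(5,5): no bracket -> illegal

Answer: (1,4) (2,1) (2,5) (3,1) (3,5) (4,1) (5,2) (5,3) (5,4)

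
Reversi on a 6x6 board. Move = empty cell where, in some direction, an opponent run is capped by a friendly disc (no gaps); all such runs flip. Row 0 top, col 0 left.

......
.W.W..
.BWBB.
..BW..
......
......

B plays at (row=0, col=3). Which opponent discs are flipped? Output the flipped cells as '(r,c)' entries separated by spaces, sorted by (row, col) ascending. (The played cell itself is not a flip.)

Answer: (1,3)

Derivation:
Dir NW: edge -> no flip
Dir N: edge -> no flip
Dir NE: edge -> no flip
Dir W: first cell '.' (not opp) -> no flip
Dir E: first cell '.' (not opp) -> no flip
Dir SW: first cell '.' (not opp) -> no flip
Dir S: opp run (1,3) capped by B -> flip
Dir SE: first cell '.' (not opp) -> no flip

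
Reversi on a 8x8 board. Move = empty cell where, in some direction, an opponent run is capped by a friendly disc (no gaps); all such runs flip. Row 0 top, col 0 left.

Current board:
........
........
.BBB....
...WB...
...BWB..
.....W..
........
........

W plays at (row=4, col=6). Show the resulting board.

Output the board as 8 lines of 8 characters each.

Place W at (4,6); scan 8 dirs for brackets.
Dir NW: first cell '.' (not opp) -> no flip
Dir N: first cell '.' (not opp) -> no flip
Dir NE: first cell '.' (not opp) -> no flip
Dir W: opp run (4,5) capped by W -> flip
Dir E: first cell '.' (not opp) -> no flip
Dir SW: first cell 'W' (not opp) -> no flip
Dir S: first cell '.' (not opp) -> no flip
Dir SE: first cell '.' (not opp) -> no flip
All flips: (4,5)

Answer: ........
........
.BBB....
...WB...
...BWWW.
.....W..
........
........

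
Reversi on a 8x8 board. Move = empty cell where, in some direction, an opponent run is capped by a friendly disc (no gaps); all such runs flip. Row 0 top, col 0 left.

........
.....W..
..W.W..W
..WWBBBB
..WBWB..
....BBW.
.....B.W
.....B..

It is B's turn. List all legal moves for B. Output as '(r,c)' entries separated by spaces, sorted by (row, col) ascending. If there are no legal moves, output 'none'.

(0,4): no bracket -> illegal
(0,5): no bracket -> illegal
(0,6): no bracket -> illegal
(1,1): flips 3 -> legal
(1,2): no bracket -> illegal
(1,3): flips 1 -> legal
(1,4): flips 1 -> legal
(1,6): no bracket -> illegal
(1,7): flips 1 -> legal
(2,1): flips 1 -> legal
(2,3): flips 1 -> legal
(2,5): no bracket -> illegal
(2,6): no bracket -> illegal
(3,1): flips 2 -> legal
(4,1): flips 1 -> legal
(4,6): no bracket -> illegal
(4,7): flips 1 -> legal
(5,1): no bracket -> illegal
(5,2): no bracket -> illegal
(5,3): flips 1 -> legal
(5,7): flips 1 -> legal
(6,6): no bracket -> illegal
(7,6): no bracket -> illegal
(7,7): no bracket -> illegal

Answer: (1,1) (1,3) (1,4) (1,7) (2,1) (2,3) (3,1) (4,1) (4,7) (5,3) (5,7)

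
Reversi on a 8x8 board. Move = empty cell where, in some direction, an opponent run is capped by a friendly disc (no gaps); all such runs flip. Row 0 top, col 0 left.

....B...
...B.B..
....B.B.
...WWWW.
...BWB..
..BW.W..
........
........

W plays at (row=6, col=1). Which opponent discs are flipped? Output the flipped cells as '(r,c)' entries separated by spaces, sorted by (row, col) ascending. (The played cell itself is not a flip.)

Dir NW: first cell '.' (not opp) -> no flip
Dir N: first cell '.' (not opp) -> no flip
Dir NE: opp run (5,2) (4,3) capped by W -> flip
Dir W: first cell '.' (not opp) -> no flip
Dir E: first cell '.' (not opp) -> no flip
Dir SW: first cell '.' (not opp) -> no flip
Dir S: first cell '.' (not opp) -> no flip
Dir SE: first cell '.' (not opp) -> no flip

Answer: (4,3) (5,2)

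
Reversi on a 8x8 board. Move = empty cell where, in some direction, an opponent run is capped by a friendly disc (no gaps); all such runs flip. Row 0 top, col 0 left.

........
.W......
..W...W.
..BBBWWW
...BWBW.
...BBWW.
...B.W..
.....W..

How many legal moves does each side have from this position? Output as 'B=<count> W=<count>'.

Answer: B=10 W=9

Derivation:
-- B to move --
(0,0): flips 2 -> legal
(0,1): no bracket -> illegal
(0,2): no bracket -> illegal
(1,0): no bracket -> illegal
(1,2): flips 1 -> legal
(1,3): no bracket -> illegal
(1,5): no bracket -> illegal
(1,6): no bracket -> illegal
(1,7): flips 3 -> legal
(2,0): no bracket -> illegal
(2,1): no bracket -> illegal
(2,3): no bracket -> illegal
(2,4): no bracket -> illegal
(2,5): flips 1 -> legal
(2,7): flips 1 -> legal
(3,1): no bracket -> illegal
(4,7): flips 1 -> legal
(5,7): flips 2 -> legal
(6,4): no bracket -> illegal
(6,6): flips 2 -> legal
(6,7): flips 1 -> legal
(7,4): no bracket -> illegal
(7,6): flips 1 -> legal
B mobility = 10
-- W to move --
(2,1): flips 3 -> legal
(2,3): flips 2 -> legal
(2,4): flips 1 -> legal
(2,5): no bracket -> illegal
(3,1): flips 3 -> legal
(4,1): no bracket -> illegal
(4,2): flips 2 -> legal
(5,2): flips 2 -> legal
(6,2): flips 1 -> legal
(6,4): flips 1 -> legal
(7,2): flips 3 -> legal
(7,3): no bracket -> illegal
(7,4): no bracket -> illegal
W mobility = 9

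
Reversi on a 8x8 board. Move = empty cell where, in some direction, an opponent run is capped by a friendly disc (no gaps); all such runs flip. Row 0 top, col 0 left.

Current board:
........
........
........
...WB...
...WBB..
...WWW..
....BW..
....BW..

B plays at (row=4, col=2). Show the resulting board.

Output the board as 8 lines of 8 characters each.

Place B at (4,2); scan 8 dirs for brackets.
Dir NW: first cell '.' (not opp) -> no flip
Dir N: first cell '.' (not opp) -> no flip
Dir NE: opp run (3,3), next='.' -> no flip
Dir W: first cell '.' (not opp) -> no flip
Dir E: opp run (4,3) capped by B -> flip
Dir SW: first cell '.' (not opp) -> no flip
Dir S: first cell '.' (not opp) -> no flip
Dir SE: opp run (5,3) capped by B -> flip
All flips: (4,3) (5,3)

Answer: ........
........
........
...WB...
..BBBB..
...BWW..
....BW..
....BW..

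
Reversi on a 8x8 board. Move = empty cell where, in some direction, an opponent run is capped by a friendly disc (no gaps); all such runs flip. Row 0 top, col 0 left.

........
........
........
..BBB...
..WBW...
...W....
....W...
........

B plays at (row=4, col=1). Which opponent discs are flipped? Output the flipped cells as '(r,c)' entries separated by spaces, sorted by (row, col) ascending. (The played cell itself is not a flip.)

Dir NW: first cell '.' (not opp) -> no flip
Dir N: first cell '.' (not opp) -> no flip
Dir NE: first cell 'B' (not opp) -> no flip
Dir W: first cell '.' (not opp) -> no flip
Dir E: opp run (4,2) capped by B -> flip
Dir SW: first cell '.' (not opp) -> no flip
Dir S: first cell '.' (not opp) -> no flip
Dir SE: first cell '.' (not opp) -> no flip

Answer: (4,2)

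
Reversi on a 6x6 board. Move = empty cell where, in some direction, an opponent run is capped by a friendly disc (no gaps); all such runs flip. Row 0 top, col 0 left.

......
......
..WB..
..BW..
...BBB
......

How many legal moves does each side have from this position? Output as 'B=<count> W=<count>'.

Answer: B=4 W=6

Derivation:
-- B to move --
(1,1): flips 2 -> legal
(1,2): flips 1 -> legal
(1,3): no bracket -> illegal
(2,1): flips 1 -> legal
(2,4): no bracket -> illegal
(3,1): no bracket -> illegal
(3,4): flips 1 -> legal
(4,2): no bracket -> illegal
B mobility = 4
-- W to move --
(1,2): no bracket -> illegal
(1,3): flips 1 -> legal
(1,4): no bracket -> illegal
(2,1): no bracket -> illegal
(2,4): flips 1 -> legal
(3,1): flips 1 -> legal
(3,4): no bracket -> illegal
(3,5): no bracket -> illegal
(4,1): no bracket -> illegal
(4,2): flips 1 -> legal
(5,2): no bracket -> illegal
(5,3): flips 1 -> legal
(5,4): no bracket -> illegal
(5,5): flips 1 -> legal
W mobility = 6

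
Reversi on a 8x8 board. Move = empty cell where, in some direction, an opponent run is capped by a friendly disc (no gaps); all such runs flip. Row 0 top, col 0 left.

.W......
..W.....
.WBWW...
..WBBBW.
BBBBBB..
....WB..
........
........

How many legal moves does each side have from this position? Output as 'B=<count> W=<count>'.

Answer: B=14 W=6

Derivation:
-- B to move --
(0,0): no bracket -> illegal
(0,2): flips 1 -> legal
(0,3): no bracket -> illegal
(1,0): flips 2 -> legal
(1,1): no bracket -> illegal
(1,3): flips 2 -> legal
(1,4): flips 3 -> legal
(1,5): flips 1 -> legal
(2,0): flips 1 -> legal
(2,5): flips 2 -> legal
(2,6): no bracket -> illegal
(2,7): flips 1 -> legal
(3,0): no bracket -> illegal
(3,1): flips 1 -> legal
(3,7): flips 1 -> legal
(4,6): no bracket -> illegal
(4,7): no bracket -> illegal
(5,3): flips 1 -> legal
(6,3): flips 1 -> legal
(6,4): flips 1 -> legal
(6,5): flips 1 -> legal
B mobility = 14
-- W to move --
(1,1): no bracket -> illegal
(1,3): no bracket -> illegal
(2,5): no bracket -> illegal
(2,6): no bracket -> illegal
(3,0): no bracket -> illegal
(3,1): no bracket -> illegal
(4,6): flips 1 -> legal
(5,0): flips 1 -> legal
(5,1): flips 2 -> legal
(5,2): flips 1 -> legal
(5,3): flips 2 -> legal
(5,6): flips 3 -> legal
(6,4): no bracket -> illegal
(6,5): no bracket -> illegal
(6,6): no bracket -> illegal
W mobility = 6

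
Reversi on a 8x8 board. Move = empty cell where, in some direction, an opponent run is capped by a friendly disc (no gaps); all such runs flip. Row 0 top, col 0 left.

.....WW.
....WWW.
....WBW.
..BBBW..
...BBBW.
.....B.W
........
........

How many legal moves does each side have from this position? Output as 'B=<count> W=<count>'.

-- B to move --
(0,3): flips 1 -> legal
(0,4): flips 2 -> legal
(0,7): flips 1 -> legal
(1,3): no bracket -> illegal
(1,7): flips 2 -> legal
(2,3): flips 1 -> legal
(2,7): flips 1 -> legal
(3,6): flips 1 -> legal
(3,7): flips 1 -> legal
(4,7): flips 1 -> legal
(5,6): no bracket -> illegal
(6,6): no bracket -> illegal
(6,7): no bracket -> illegal
B mobility = 9
-- W to move --
(2,1): no bracket -> illegal
(2,2): no bracket -> illegal
(2,3): no bracket -> illegal
(3,1): flips 3 -> legal
(3,6): flips 1 -> legal
(4,1): no bracket -> illegal
(4,2): flips 4 -> legal
(5,2): flips 3 -> legal
(5,3): flips 1 -> legal
(5,4): flips 2 -> legal
(5,6): no bracket -> illegal
(6,4): flips 1 -> legal
(6,5): flips 2 -> legal
(6,6): no bracket -> illegal
W mobility = 8

Answer: B=9 W=8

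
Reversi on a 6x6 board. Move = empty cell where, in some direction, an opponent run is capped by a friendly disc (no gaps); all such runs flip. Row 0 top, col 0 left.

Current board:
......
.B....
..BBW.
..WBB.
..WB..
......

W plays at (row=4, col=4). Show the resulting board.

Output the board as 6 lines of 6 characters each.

Place W at (4,4); scan 8 dirs for brackets.
Dir NW: opp run (3,3) (2,2) (1,1), next='.' -> no flip
Dir N: opp run (3,4) capped by W -> flip
Dir NE: first cell '.' (not opp) -> no flip
Dir W: opp run (4,3) capped by W -> flip
Dir E: first cell '.' (not opp) -> no flip
Dir SW: first cell '.' (not opp) -> no flip
Dir S: first cell '.' (not opp) -> no flip
Dir SE: first cell '.' (not opp) -> no flip
All flips: (3,4) (4,3)

Answer: ......
.B....
..BBW.
..WBW.
..WWW.
......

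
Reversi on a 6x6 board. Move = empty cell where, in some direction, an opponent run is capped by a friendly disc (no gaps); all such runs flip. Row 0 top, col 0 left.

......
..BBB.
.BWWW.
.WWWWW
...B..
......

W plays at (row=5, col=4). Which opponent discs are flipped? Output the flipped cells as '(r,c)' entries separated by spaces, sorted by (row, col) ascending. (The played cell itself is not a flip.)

Answer: (4,3)

Derivation:
Dir NW: opp run (4,3) capped by W -> flip
Dir N: first cell '.' (not opp) -> no flip
Dir NE: first cell '.' (not opp) -> no flip
Dir W: first cell '.' (not opp) -> no flip
Dir E: first cell '.' (not opp) -> no flip
Dir SW: edge -> no flip
Dir S: edge -> no flip
Dir SE: edge -> no flip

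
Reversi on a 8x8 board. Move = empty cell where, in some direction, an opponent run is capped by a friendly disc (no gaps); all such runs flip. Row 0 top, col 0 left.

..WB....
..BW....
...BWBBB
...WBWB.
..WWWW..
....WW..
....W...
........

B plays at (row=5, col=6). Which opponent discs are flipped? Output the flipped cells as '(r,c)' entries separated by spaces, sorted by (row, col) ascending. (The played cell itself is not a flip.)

Answer: (4,5)

Derivation:
Dir NW: opp run (4,5) capped by B -> flip
Dir N: first cell '.' (not opp) -> no flip
Dir NE: first cell '.' (not opp) -> no flip
Dir W: opp run (5,5) (5,4), next='.' -> no flip
Dir E: first cell '.' (not opp) -> no flip
Dir SW: first cell '.' (not opp) -> no flip
Dir S: first cell '.' (not opp) -> no flip
Dir SE: first cell '.' (not opp) -> no flip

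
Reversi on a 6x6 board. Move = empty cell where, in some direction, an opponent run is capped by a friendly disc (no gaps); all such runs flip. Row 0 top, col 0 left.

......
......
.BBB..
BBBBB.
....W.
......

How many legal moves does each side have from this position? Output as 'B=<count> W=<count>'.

-- B to move --
(3,5): no bracket -> illegal
(4,3): no bracket -> illegal
(4,5): no bracket -> illegal
(5,3): no bracket -> illegal
(5,4): flips 1 -> legal
(5,5): flips 1 -> legal
B mobility = 2
-- W to move --
(1,0): no bracket -> illegal
(1,1): flips 2 -> legal
(1,2): no bracket -> illegal
(1,3): no bracket -> illegal
(1,4): no bracket -> illegal
(2,0): no bracket -> illegal
(2,4): flips 1 -> legal
(2,5): no bracket -> illegal
(3,5): no bracket -> illegal
(4,0): no bracket -> illegal
(4,1): no bracket -> illegal
(4,2): no bracket -> illegal
(4,3): no bracket -> illegal
(4,5): no bracket -> illegal
W mobility = 2

Answer: B=2 W=2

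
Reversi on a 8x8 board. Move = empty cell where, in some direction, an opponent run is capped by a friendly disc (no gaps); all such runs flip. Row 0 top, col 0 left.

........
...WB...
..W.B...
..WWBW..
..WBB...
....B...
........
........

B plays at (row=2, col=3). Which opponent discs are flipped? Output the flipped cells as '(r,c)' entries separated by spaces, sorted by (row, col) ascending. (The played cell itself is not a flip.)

Answer: (3,3)

Derivation:
Dir NW: first cell '.' (not opp) -> no flip
Dir N: opp run (1,3), next='.' -> no flip
Dir NE: first cell 'B' (not opp) -> no flip
Dir W: opp run (2,2), next='.' -> no flip
Dir E: first cell 'B' (not opp) -> no flip
Dir SW: opp run (3,2), next='.' -> no flip
Dir S: opp run (3,3) capped by B -> flip
Dir SE: first cell 'B' (not opp) -> no flip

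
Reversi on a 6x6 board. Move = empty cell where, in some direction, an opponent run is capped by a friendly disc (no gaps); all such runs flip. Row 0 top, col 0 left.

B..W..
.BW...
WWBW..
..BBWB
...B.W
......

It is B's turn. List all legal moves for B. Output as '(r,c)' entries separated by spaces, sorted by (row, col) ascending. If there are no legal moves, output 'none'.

(0,1): no bracket -> illegal
(0,2): flips 1 -> legal
(0,4): no bracket -> illegal
(1,0): flips 1 -> legal
(1,3): flips 2 -> legal
(1,4): flips 1 -> legal
(2,4): flips 1 -> legal
(2,5): flips 1 -> legal
(3,0): no bracket -> illegal
(3,1): flips 1 -> legal
(4,4): no bracket -> illegal
(5,4): no bracket -> illegal
(5,5): flips 1 -> legal

Answer: (0,2) (1,0) (1,3) (1,4) (2,4) (2,5) (3,1) (5,5)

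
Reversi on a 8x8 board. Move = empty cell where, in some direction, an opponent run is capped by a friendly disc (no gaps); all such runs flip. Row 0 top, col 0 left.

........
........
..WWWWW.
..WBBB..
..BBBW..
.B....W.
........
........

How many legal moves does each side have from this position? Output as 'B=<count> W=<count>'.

Answer: B=12 W=8

Derivation:
-- B to move --
(1,1): flips 1 -> legal
(1,2): flips 3 -> legal
(1,3): flips 2 -> legal
(1,4): flips 1 -> legal
(1,5): flips 2 -> legal
(1,6): flips 1 -> legal
(1,7): flips 1 -> legal
(2,1): flips 1 -> legal
(2,7): no bracket -> illegal
(3,1): flips 1 -> legal
(3,6): no bracket -> illegal
(3,7): no bracket -> illegal
(4,1): no bracket -> illegal
(4,6): flips 1 -> legal
(4,7): no bracket -> illegal
(5,4): no bracket -> illegal
(5,5): flips 1 -> legal
(5,7): no bracket -> illegal
(6,5): no bracket -> illegal
(6,6): no bracket -> illegal
(6,7): flips 2 -> legal
B mobility = 12
-- W to move --
(3,1): no bracket -> illegal
(3,6): flips 3 -> legal
(4,0): no bracket -> illegal
(4,1): flips 3 -> legal
(4,6): flips 1 -> legal
(5,0): no bracket -> illegal
(5,2): flips 3 -> legal
(5,3): flips 4 -> legal
(5,4): flips 3 -> legal
(5,5): flips 2 -> legal
(6,0): flips 3 -> legal
(6,1): no bracket -> illegal
(6,2): no bracket -> illegal
W mobility = 8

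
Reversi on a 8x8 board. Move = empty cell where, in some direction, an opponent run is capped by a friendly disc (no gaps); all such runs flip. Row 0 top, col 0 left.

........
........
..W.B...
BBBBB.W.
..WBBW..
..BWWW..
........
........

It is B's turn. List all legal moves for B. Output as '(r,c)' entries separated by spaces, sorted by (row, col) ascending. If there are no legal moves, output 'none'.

(1,1): flips 1 -> legal
(1,2): flips 1 -> legal
(1,3): flips 1 -> legal
(2,1): no bracket -> illegal
(2,3): no bracket -> illegal
(2,5): no bracket -> illegal
(2,6): no bracket -> illegal
(2,7): no bracket -> illegal
(3,5): no bracket -> illegal
(3,7): no bracket -> illegal
(4,1): flips 1 -> legal
(4,6): flips 1 -> legal
(4,7): no bracket -> illegal
(5,1): flips 1 -> legal
(5,6): flips 4 -> legal
(6,2): flips 1 -> legal
(6,3): flips 1 -> legal
(6,4): flips 3 -> legal
(6,5): flips 1 -> legal
(6,6): flips 1 -> legal

Answer: (1,1) (1,2) (1,3) (4,1) (4,6) (5,1) (5,6) (6,2) (6,3) (6,4) (6,5) (6,6)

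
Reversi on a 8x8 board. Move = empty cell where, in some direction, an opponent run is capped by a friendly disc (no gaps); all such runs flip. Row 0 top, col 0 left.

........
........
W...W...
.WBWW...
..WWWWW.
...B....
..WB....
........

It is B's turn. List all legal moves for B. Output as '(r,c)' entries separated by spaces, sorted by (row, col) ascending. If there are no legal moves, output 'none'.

(1,0): no bracket -> illegal
(1,1): no bracket -> illegal
(1,3): no bracket -> illegal
(1,4): no bracket -> illegal
(1,5): no bracket -> illegal
(2,1): no bracket -> illegal
(2,2): no bracket -> illegal
(2,3): flips 2 -> legal
(2,5): no bracket -> illegal
(3,0): flips 1 -> legal
(3,5): flips 3 -> legal
(3,6): no bracket -> illegal
(3,7): no bracket -> illegal
(4,0): no bracket -> illegal
(4,1): no bracket -> illegal
(4,7): no bracket -> illegal
(5,1): no bracket -> illegal
(5,2): flips 1 -> legal
(5,4): flips 1 -> legal
(5,5): no bracket -> illegal
(5,6): no bracket -> illegal
(5,7): no bracket -> illegal
(6,1): flips 1 -> legal
(7,1): flips 1 -> legal
(7,2): no bracket -> illegal
(7,3): no bracket -> illegal

Answer: (2,3) (3,0) (3,5) (5,2) (5,4) (6,1) (7,1)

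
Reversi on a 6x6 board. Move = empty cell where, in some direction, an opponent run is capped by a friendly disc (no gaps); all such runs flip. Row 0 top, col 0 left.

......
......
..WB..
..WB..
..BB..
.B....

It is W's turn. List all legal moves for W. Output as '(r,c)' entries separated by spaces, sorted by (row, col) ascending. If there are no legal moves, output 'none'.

Answer: (1,4) (2,4) (3,4) (4,4) (5,2) (5,4)

Derivation:
(1,2): no bracket -> illegal
(1,3): no bracket -> illegal
(1,4): flips 1 -> legal
(2,4): flips 1 -> legal
(3,1): no bracket -> illegal
(3,4): flips 1 -> legal
(4,0): no bracket -> illegal
(4,1): no bracket -> illegal
(4,4): flips 1 -> legal
(5,0): no bracket -> illegal
(5,2): flips 1 -> legal
(5,3): no bracket -> illegal
(5,4): flips 1 -> legal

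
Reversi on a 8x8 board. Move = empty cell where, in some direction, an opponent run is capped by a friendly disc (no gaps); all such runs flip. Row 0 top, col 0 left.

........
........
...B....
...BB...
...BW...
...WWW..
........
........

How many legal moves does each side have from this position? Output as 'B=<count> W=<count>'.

-- B to move --
(3,5): no bracket -> illegal
(4,2): no bracket -> illegal
(4,5): flips 1 -> legal
(4,6): no bracket -> illegal
(5,2): no bracket -> illegal
(5,6): no bracket -> illegal
(6,2): no bracket -> illegal
(6,3): flips 1 -> legal
(6,4): flips 2 -> legal
(6,5): flips 1 -> legal
(6,6): flips 2 -> legal
B mobility = 5
-- W to move --
(1,2): no bracket -> illegal
(1,3): flips 3 -> legal
(1,4): no bracket -> illegal
(2,2): flips 1 -> legal
(2,4): flips 1 -> legal
(2,5): no bracket -> illegal
(3,2): flips 1 -> legal
(3,5): no bracket -> illegal
(4,2): flips 1 -> legal
(4,5): no bracket -> illegal
(5,2): no bracket -> illegal
W mobility = 5

Answer: B=5 W=5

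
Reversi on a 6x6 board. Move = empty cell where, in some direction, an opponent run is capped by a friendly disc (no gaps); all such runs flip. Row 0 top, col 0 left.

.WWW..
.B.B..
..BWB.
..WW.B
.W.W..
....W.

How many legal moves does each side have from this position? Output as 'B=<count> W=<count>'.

Answer: B=3 W=6

Derivation:
-- B to move --
(0,0): no bracket -> illegal
(0,4): no bracket -> illegal
(1,0): no bracket -> illegal
(1,2): no bracket -> illegal
(1,4): no bracket -> illegal
(2,1): no bracket -> illegal
(3,0): no bracket -> illegal
(3,1): no bracket -> illegal
(3,4): no bracket -> illegal
(4,0): no bracket -> illegal
(4,2): flips 2 -> legal
(4,4): flips 1 -> legal
(4,5): no bracket -> illegal
(5,0): no bracket -> illegal
(5,1): no bracket -> illegal
(5,2): no bracket -> illegal
(5,3): flips 3 -> legal
(5,5): no bracket -> illegal
B mobility = 3
-- W to move --
(0,0): flips 2 -> legal
(0,4): no bracket -> illegal
(1,0): no bracket -> illegal
(1,2): flips 1 -> legal
(1,4): no bracket -> illegal
(1,5): flips 1 -> legal
(2,0): flips 1 -> legal
(2,1): flips 2 -> legal
(2,5): flips 1 -> legal
(3,1): no bracket -> illegal
(3,4): no bracket -> illegal
(4,4): no bracket -> illegal
(4,5): no bracket -> illegal
W mobility = 6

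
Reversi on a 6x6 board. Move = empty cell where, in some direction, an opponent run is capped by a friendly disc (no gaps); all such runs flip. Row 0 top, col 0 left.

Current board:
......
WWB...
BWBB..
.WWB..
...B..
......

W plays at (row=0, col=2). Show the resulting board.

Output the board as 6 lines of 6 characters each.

Answer: ..W...
WWW...
BWWB..
.WWB..
...B..
......

Derivation:
Place W at (0,2); scan 8 dirs for brackets.
Dir NW: edge -> no flip
Dir N: edge -> no flip
Dir NE: edge -> no flip
Dir W: first cell '.' (not opp) -> no flip
Dir E: first cell '.' (not opp) -> no flip
Dir SW: first cell 'W' (not opp) -> no flip
Dir S: opp run (1,2) (2,2) capped by W -> flip
Dir SE: first cell '.' (not opp) -> no flip
All flips: (1,2) (2,2)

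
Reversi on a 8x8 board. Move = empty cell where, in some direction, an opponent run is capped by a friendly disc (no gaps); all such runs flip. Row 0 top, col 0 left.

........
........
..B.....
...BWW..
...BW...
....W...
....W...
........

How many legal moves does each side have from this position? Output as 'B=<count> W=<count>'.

Answer: B=5 W=4

Derivation:
-- B to move --
(2,3): no bracket -> illegal
(2,4): no bracket -> illegal
(2,5): flips 1 -> legal
(2,6): no bracket -> illegal
(3,6): flips 2 -> legal
(4,5): flips 1 -> legal
(4,6): no bracket -> illegal
(5,3): no bracket -> illegal
(5,5): flips 1 -> legal
(6,3): no bracket -> illegal
(6,5): flips 1 -> legal
(7,3): no bracket -> illegal
(7,4): no bracket -> illegal
(7,5): no bracket -> illegal
B mobility = 5
-- W to move --
(1,1): flips 2 -> legal
(1,2): no bracket -> illegal
(1,3): no bracket -> illegal
(2,1): no bracket -> illegal
(2,3): no bracket -> illegal
(2,4): no bracket -> illegal
(3,1): no bracket -> illegal
(3,2): flips 2 -> legal
(4,2): flips 1 -> legal
(5,2): flips 1 -> legal
(5,3): no bracket -> illegal
W mobility = 4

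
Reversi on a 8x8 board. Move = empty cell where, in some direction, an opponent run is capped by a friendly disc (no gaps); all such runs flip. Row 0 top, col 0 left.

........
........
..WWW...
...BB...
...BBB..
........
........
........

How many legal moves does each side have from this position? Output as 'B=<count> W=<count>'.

-- B to move --
(1,1): flips 1 -> legal
(1,2): flips 1 -> legal
(1,3): flips 1 -> legal
(1,4): flips 1 -> legal
(1,5): flips 1 -> legal
(2,1): no bracket -> illegal
(2,5): no bracket -> illegal
(3,1): no bracket -> illegal
(3,2): no bracket -> illegal
(3,5): no bracket -> illegal
B mobility = 5
-- W to move --
(2,5): no bracket -> illegal
(3,2): no bracket -> illegal
(3,5): no bracket -> illegal
(3,6): no bracket -> illegal
(4,2): flips 1 -> legal
(4,6): no bracket -> illegal
(5,2): no bracket -> illegal
(5,3): flips 2 -> legal
(5,4): flips 2 -> legal
(5,5): flips 2 -> legal
(5,6): flips 2 -> legal
W mobility = 5

Answer: B=5 W=5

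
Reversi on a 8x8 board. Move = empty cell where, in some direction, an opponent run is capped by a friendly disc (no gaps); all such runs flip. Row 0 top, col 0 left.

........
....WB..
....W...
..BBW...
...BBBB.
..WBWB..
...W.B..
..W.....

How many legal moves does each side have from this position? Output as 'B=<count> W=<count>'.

Answer: B=9 W=9

Derivation:
-- B to move --
(0,3): no bracket -> illegal
(0,4): flips 3 -> legal
(0,5): no bracket -> illegal
(1,3): flips 1 -> legal
(2,3): flips 1 -> legal
(2,5): flips 1 -> legal
(3,5): flips 1 -> legal
(4,1): no bracket -> illegal
(4,2): no bracket -> illegal
(5,1): flips 1 -> legal
(6,1): flips 1 -> legal
(6,2): no bracket -> illegal
(6,4): flips 1 -> legal
(7,1): no bracket -> illegal
(7,3): flips 1 -> legal
(7,4): no bracket -> illegal
B mobility = 9
-- W to move --
(0,4): no bracket -> illegal
(0,5): no bracket -> illegal
(0,6): flips 1 -> legal
(1,6): flips 1 -> legal
(2,1): flips 2 -> legal
(2,2): no bracket -> illegal
(2,3): flips 3 -> legal
(2,5): no bracket -> illegal
(2,6): no bracket -> illegal
(3,1): flips 2 -> legal
(3,5): no bracket -> illegal
(3,6): flips 1 -> legal
(3,7): no bracket -> illegal
(4,1): no bracket -> illegal
(4,2): flips 1 -> legal
(4,7): no bracket -> illegal
(5,6): flips 2 -> legal
(5,7): no bracket -> illegal
(6,2): no bracket -> illegal
(6,4): no bracket -> illegal
(6,6): no bracket -> illegal
(7,4): no bracket -> illegal
(7,5): no bracket -> illegal
(7,6): flips 1 -> legal
W mobility = 9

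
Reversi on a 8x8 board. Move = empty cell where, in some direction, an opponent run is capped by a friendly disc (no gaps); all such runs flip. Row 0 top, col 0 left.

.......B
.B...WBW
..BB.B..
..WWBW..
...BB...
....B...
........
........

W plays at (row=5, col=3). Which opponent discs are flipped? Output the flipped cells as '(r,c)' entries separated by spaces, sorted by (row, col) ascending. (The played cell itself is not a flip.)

Answer: (4,3) (4,4)

Derivation:
Dir NW: first cell '.' (not opp) -> no flip
Dir N: opp run (4,3) capped by W -> flip
Dir NE: opp run (4,4) capped by W -> flip
Dir W: first cell '.' (not opp) -> no flip
Dir E: opp run (5,4), next='.' -> no flip
Dir SW: first cell '.' (not opp) -> no flip
Dir S: first cell '.' (not opp) -> no flip
Dir SE: first cell '.' (not opp) -> no flip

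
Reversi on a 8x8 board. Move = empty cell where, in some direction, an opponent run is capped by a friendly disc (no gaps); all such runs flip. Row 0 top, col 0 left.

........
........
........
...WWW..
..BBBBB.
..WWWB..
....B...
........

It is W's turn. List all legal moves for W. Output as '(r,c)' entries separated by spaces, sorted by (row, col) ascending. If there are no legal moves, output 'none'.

(3,1): flips 1 -> legal
(3,2): flips 2 -> legal
(3,6): flips 1 -> legal
(3,7): no bracket -> illegal
(4,1): no bracket -> illegal
(4,7): no bracket -> illegal
(5,1): flips 1 -> legal
(5,6): flips 2 -> legal
(5,7): flips 1 -> legal
(6,3): no bracket -> illegal
(6,5): flips 2 -> legal
(6,6): flips 2 -> legal
(7,3): no bracket -> illegal
(7,4): flips 1 -> legal
(7,5): flips 1 -> legal

Answer: (3,1) (3,2) (3,6) (5,1) (5,6) (5,7) (6,5) (6,6) (7,4) (7,5)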